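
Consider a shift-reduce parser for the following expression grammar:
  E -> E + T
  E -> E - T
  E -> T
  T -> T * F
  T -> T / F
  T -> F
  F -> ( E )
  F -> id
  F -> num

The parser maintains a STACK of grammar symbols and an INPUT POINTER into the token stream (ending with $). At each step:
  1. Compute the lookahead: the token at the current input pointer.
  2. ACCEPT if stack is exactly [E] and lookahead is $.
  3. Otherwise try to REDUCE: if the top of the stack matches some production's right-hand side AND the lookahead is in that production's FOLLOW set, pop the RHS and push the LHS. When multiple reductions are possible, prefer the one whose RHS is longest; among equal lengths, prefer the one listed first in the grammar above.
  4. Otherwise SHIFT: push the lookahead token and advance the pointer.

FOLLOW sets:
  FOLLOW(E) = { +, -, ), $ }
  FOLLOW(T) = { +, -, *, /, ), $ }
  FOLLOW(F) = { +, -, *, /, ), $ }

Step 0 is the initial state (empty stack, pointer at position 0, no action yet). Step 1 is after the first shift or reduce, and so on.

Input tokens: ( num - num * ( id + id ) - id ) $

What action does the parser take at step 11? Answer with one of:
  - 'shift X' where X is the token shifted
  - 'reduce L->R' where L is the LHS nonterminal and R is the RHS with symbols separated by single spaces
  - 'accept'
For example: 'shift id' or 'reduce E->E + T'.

Step 1: shift (. Stack=[(] ptr=1 lookahead=num remaining=[num - num * ( id + id ) - id ) $]
Step 2: shift num. Stack=[( num] ptr=2 lookahead=- remaining=[- num * ( id + id ) - id ) $]
Step 3: reduce F->num. Stack=[( F] ptr=2 lookahead=- remaining=[- num * ( id + id ) - id ) $]
Step 4: reduce T->F. Stack=[( T] ptr=2 lookahead=- remaining=[- num * ( id + id ) - id ) $]
Step 5: reduce E->T. Stack=[( E] ptr=2 lookahead=- remaining=[- num * ( id + id ) - id ) $]
Step 6: shift -. Stack=[( E -] ptr=3 lookahead=num remaining=[num * ( id + id ) - id ) $]
Step 7: shift num. Stack=[( E - num] ptr=4 lookahead=* remaining=[* ( id + id ) - id ) $]
Step 8: reduce F->num. Stack=[( E - F] ptr=4 lookahead=* remaining=[* ( id + id ) - id ) $]
Step 9: reduce T->F. Stack=[( E - T] ptr=4 lookahead=* remaining=[* ( id + id ) - id ) $]
Step 10: shift *. Stack=[( E - T *] ptr=5 lookahead=( remaining=[( id + id ) - id ) $]
Step 11: shift (. Stack=[( E - T * (] ptr=6 lookahead=id remaining=[id + id ) - id ) $]

Answer: shift (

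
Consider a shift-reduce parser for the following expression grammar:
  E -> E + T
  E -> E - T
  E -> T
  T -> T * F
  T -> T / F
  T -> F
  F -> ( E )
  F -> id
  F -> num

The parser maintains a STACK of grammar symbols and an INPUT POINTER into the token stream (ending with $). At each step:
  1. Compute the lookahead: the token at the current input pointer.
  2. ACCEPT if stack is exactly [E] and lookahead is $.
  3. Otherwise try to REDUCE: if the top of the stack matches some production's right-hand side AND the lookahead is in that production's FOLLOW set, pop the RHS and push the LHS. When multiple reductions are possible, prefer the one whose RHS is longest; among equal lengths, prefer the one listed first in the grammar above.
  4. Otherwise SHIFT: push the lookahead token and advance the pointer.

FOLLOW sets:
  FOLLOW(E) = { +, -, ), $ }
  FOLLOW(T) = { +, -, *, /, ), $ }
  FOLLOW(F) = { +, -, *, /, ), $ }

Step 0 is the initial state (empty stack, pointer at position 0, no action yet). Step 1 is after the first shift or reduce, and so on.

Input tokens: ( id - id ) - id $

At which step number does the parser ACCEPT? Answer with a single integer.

Answer: 20

Derivation:
Step 1: shift (. Stack=[(] ptr=1 lookahead=id remaining=[id - id ) - id $]
Step 2: shift id. Stack=[( id] ptr=2 lookahead=- remaining=[- id ) - id $]
Step 3: reduce F->id. Stack=[( F] ptr=2 lookahead=- remaining=[- id ) - id $]
Step 4: reduce T->F. Stack=[( T] ptr=2 lookahead=- remaining=[- id ) - id $]
Step 5: reduce E->T. Stack=[( E] ptr=2 lookahead=- remaining=[- id ) - id $]
Step 6: shift -. Stack=[( E -] ptr=3 lookahead=id remaining=[id ) - id $]
Step 7: shift id. Stack=[( E - id] ptr=4 lookahead=) remaining=[) - id $]
Step 8: reduce F->id. Stack=[( E - F] ptr=4 lookahead=) remaining=[) - id $]
Step 9: reduce T->F. Stack=[( E - T] ptr=4 lookahead=) remaining=[) - id $]
Step 10: reduce E->E - T. Stack=[( E] ptr=4 lookahead=) remaining=[) - id $]
Step 11: shift ). Stack=[( E )] ptr=5 lookahead=- remaining=[- id $]
Step 12: reduce F->( E ). Stack=[F] ptr=5 lookahead=- remaining=[- id $]
Step 13: reduce T->F. Stack=[T] ptr=5 lookahead=- remaining=[- id $]
Step 14: reduce E->T. Stack=[E] ptr=5 lookahead=- remaining=[- id $]
Step 15: shift -. Stack=[E -] ptr=6 lookahead=id remaining=[id $]
Step 16: shift id. Stack=[E - id] ptr=7 lookahead=$ remaining=[$]
Step 17: reduce F->id. Stack=[E - F] ptr=7 lookahead=$ remaining=[$]
Step 18: reduce T->F. Stack=[E - T] ptr=7 lookahead=$ remaining=[$]
Step 19: reduce E->E - T. Stack=[E] ptr=7 lookahead=$ remaining=[$]
Step 20: accept. Stack=[E] ptr=7 lookahead=$ remaining=[$]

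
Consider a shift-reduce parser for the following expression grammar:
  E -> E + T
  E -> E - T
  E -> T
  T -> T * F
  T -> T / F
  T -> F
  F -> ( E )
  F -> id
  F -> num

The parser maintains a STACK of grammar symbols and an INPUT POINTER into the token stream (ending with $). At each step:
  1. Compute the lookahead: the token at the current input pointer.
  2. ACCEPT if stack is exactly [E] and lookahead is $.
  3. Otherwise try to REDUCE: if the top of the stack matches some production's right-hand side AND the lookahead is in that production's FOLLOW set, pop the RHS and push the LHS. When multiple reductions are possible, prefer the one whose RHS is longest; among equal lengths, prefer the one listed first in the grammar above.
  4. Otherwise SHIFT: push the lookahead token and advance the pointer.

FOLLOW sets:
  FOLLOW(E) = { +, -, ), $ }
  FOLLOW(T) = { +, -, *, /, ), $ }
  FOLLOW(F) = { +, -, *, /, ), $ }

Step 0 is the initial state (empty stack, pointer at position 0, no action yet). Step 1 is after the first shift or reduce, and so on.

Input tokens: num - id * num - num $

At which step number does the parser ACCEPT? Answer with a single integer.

Step 1: shift num. Stack=[num] ptr=1 lookahead=- remaining=[- id * num - num $]
Step 2: reduce F->num. Stack=[F] ptr=1 lookahead=- remaining=[- id * num - num $]
Step 3: reduce T->F. Stack=[T] ptr=1 lookahead=- remaining=[- id * num - num $]
Step 4: reduce E->T. Stack=[E] ptr=1 lookahead=- remaining=[- id * num - num $]
Step 5: shift -. Stack=[E -] ptr=2 lookahead=id remaining=[id * num - num $]
Step 6: shift id. Stack=[E - id] ptr=3 lookahead=* remaining=[* num - num $]
Step 7: reduce F->id. Stack=[E - F] ptr=3 lookahead=* remaining=[* num - num $]
Step 8: reduce T->F. Stack=[E - T] ptr=3 lookahead=* remaining=[* num - num $]
Step 9: shift *. Stack=[E - T *] ptr=4 lookahead=num remaining=[num - num $]
Step 10: shift num. Stack=[E - T * num] ptr=5 lookahead=- remaining=[- num $]
Step 11: reduce F->num. Stack=[E - T * F] ptr=5 lookahead=- remaining=[- num $]
Step 12: reduce T->T * F. Stack=[E - T] ptr=5 lookahead=- remaining=[- num $]
Step 13: reduce E->E - T. Stack=[E] ptr=5 lookahead=- remaining=[- num $]
Step 14: shift -. Stack=[E -] ptr=6 lookahead=num remaining=[num $]
Step 15: shift num. Stack=[E - num] ptr=7 lookahead=$ remaining=[$]
Step 16: reduce F->num. Stack=[E - F] ptr=7 lookahead=$ remaining=[$]
Step 17: reduce T->F. Stack=[E - T] ptr=7 lookahead=$ remaining=[$]
Step 18: reduce E->E - T. Stack=[E] ptr=7 lookahead=$ remaining=[$]
Step 19: accept. Stack=[E] ptr=7 lookahead=$ remaining=[$]

Answer: 19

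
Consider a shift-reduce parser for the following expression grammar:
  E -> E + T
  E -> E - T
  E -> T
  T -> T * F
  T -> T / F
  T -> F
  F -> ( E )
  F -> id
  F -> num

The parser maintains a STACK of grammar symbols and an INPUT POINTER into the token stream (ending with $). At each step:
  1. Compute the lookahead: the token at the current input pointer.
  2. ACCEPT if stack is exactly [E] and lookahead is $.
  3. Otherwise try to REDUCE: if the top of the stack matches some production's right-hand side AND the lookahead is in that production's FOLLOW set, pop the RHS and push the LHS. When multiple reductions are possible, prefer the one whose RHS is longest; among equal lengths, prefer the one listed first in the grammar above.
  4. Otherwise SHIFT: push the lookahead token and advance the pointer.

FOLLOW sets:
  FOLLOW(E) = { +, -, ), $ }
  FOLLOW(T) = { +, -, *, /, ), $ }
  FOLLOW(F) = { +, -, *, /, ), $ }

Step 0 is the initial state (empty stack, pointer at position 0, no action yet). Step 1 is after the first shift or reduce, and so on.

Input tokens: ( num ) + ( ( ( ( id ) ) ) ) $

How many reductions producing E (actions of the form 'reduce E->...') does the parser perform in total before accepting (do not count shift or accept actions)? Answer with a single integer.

Step 1: shift (. Stack=[(] ptr=1 lookahead=num remaining=[num ) + ( ( ( ( id ) ) ) ) $]
Step 2: shift num. Stack=[( num] ptr=2 lookahead=) remaining=[) + ( ( ( ( id ) ) ) ) $]
Step 3: reduce F->num. Stack=[( F] ptr=2 lookahead=) remaining=[) + ( ( ( ( id ) ) ) ) $]
Step 4: reduce T->F. Stack=[( T] ptr=2 lookahead=) remaining=[) + ( ( ( ( id ) ) ) ) $]
Step 5: reduce E->T. Stack=[( E] ptr=2 lookahead=) remaining=[) + ( ( ( ( id ) ) ) ) $]
Step 6: shift ). Stack=[( E )] ptr=3 lookahead=+ remaining=[+ ( ( ( ( id ) ) ) ) $]
Step 7: reduce F->( E ). Stack=[F] ptr=3 lookahead=+ remaining=[+ ( ( ( ( id ) ) ) ) $]
Step 8: reduce T->F. Stack=[T] ptr=3 lookahead=+ remaining=[+ ( ( ( ( id ) ) ) ) $]
Step 9: reduce E->T. Stack=[E] ptr=3 lookahead=+ remaining=[+ ( ( ( ( id ) ) ) ) $]
Step 10: shift +. Stack=[E +] ptr=4 lookahead=( remaining=[( ( ( ( id ) ) ) ) $]
Step 11: shift (. Stack=[E + (] ptr=5 lookahead=( remaining=[( ( ( id ) ) ) ) $]
Step 12: shift (. Stack=[E + ( (] ptr=6 lookahead=( remaining=[( ( id ) ) ) ) $]
Step 13: shift (. Stack=[E + ( ( (] ptr=7 lookahead=( remaining=[( id ) ) ) ) $]
Step 14: shift (. Stack=[E + ( ( ( (] ptr=8 lookahead=id remaining=[id ) ) ) ) $]
Step 15: shift id. Stack=[E + ( ( ( ( id] ptr=9 lookahead=) remaining=[) ) ) ) $]
Step 16: reduce F->id. Stack=[E + ( ( ( ( F] ptr=9 lookahead=) remaining=[) ) ) ) $]
Step 17: reduce T->F. Stack=[E + ( ( ( ( T] ptr=9 lookahead=) remaining=[) ) ) ) $]
Step 18: reduce E->T. Stack=[E + ( ( ( ( E] ptr=9 lookahead=) remaining=[) ) ) ) $]
Step 19: shift ). Stack=[E + ( ( ( ( E )] ptr=10 lookahead=) remaining=[) ) ) $]
Step 20: reduce F->( E ). Stack=[E + ( ( ( F] ptr=10 lookahead=) remaining=[) ) ) $]
Step 21: reduce T->F. Stack=[E + ( ( ( T] ptr=10 lookahead=) remaining=[) ) ) $]
Step 22: reduce E->T. Stack=[E + ( ( ( E] ptr=10 lookahead=) remaining=[) ) ) $]
Step 23: shift ). Stack=[E + ( ( ( E )] ptr=11 lookahead=) remaining=[) ) $]
Step 24: reduce F->( E ). Stack=[E + ( ( F] ptr=11 lookahead=) remaining=[) ) $]
Step 25: reduce T->F. Stack=[E + ( ( T] ptr=11 lookahead=) remaining=[) ) $]
Step 26: reduce E->T. Stack=[E + ( ( E] ptr=11 lookahead=) remaining=[) ) $]
Step 27: shift ). Stack=[E + ( ( E )] ptr=12 lookahead=) remaining=[) $]
Step 28: reduce F->( E ). Stack=[E + ( F] ptr=12 lookahead=) remaining=[) $]
Step 29: reduce T->F. Stack=[E + ( T] ptr=12 lookahead=) remaining=[) $]
Step 30: reduce E->T. Stack=[E + ( E] ptr=12 lookahead=) remaining=[) $]
Step 31: shift ). Stack=[E + ( E )] ptr=13 lookahead=$ remaining=[$]
Step 32: reduce F->( E ). Stack=[E + F] ptr=13 lookahead=$ remaining=[$]
Step 33: reduce T->F. Stack=[E + T] ptr=13 lookahead=$ remaining=[$]
Step 34: reduce E->E + T. Stack=[E] ptr=13 lookahead=$ remaining=[$]
Step 35: accept. Stack=[E] ptr=13 lookahead=$ remaining=[$]

Answer: 7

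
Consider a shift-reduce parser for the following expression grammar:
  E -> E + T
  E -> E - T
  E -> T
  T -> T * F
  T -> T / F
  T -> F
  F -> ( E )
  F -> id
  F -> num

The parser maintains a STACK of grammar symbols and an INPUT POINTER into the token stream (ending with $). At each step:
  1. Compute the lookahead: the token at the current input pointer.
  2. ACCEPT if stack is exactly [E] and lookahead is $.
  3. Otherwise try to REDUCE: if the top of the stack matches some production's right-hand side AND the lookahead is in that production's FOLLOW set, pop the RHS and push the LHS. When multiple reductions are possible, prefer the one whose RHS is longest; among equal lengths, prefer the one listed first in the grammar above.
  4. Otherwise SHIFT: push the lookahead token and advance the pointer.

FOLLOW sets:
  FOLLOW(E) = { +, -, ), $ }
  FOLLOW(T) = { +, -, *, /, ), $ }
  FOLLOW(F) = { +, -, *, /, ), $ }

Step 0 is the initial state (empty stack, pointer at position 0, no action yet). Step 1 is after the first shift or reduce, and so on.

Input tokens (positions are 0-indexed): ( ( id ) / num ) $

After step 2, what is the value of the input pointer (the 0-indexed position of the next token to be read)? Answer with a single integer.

Step 1: shift (. Stack=[(] ptr=1 lookahead=( remaining=[( id ) / num ) $]
Step 2: shift (. Stack=[( (] ptr=2 lookahead=id remaining=[id ) / num ) $]

Answer: 2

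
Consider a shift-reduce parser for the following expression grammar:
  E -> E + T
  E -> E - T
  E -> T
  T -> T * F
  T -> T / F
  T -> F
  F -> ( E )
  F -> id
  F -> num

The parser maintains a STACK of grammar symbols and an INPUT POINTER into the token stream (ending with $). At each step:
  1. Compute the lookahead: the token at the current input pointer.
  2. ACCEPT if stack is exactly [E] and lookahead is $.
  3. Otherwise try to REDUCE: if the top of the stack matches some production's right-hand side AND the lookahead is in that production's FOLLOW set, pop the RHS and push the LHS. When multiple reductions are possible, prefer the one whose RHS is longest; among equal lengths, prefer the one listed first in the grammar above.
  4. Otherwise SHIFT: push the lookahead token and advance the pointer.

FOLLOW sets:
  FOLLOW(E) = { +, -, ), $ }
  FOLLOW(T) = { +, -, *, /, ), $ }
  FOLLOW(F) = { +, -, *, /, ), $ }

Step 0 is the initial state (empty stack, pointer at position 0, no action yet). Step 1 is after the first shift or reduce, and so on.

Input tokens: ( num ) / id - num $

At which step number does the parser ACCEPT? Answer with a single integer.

Step 1: shift (. Stack=[(] ptr=1 lookahead=num remaining=[num ) / id - num $]
Step 2: shift num. Stack=[( num] ptr=2 lookahead=) remaining=[) / id - num $]
Step 3: reduce F->num. Stack=[( F] ptr=2 lookahead=) remaining=[) / id - num $]
Step 4: reduce T->F. Stack=[( T] ptr=2 lookahead=) remaining=[) / id - num $]
Step 5: reduce E->T. Stack=[( E] ptr=2 lookahead=) remaining=[) / id - num $]
Step 6: shift ). Stack=[( E )] ptr=3 lookahead=/ remaining=[/ id - num $]
Step 7: reduce F->( E ). Stack=[F] ptr=3 lookahead=/ remaining=[/ id - num $]
Step 8: reduce T->F. Stack=[T] ptr=3 lookahead=/ remaining=[/ id - num $]
Step 9: shift /. Stack=[T /] ptr=4 lookahead=id remaining=[id - num $]
Step 10: shift id. Stack=[T / id] ptr=5 lookahead=- remaining=[- num $]
Step 11: reduce F->id. Stack=[T / F] ptr=5 lookahead=- remaining=[- num $]
Step 12: reduce T->T / F. Stack=[T] ptr=5 lookahead=- remaining=[- num $]
Step 13: reduce E->T. Stack=[E] ptr=5 lookahead=- remaining=[- num $]
Step 14: shift -. Stack=[E -] ptr=6 lookahead=num remaining=[num $]
Step 15: shift num. Stack=[E - num] ptr=7 lookahead=$ remaining=[$]
Step 16: reduce F->num. Stack=[E - F] ptr=7 lookahead=$ remaining=[$]
Step 17: reduce T->F. Stack=[E - T] ptr=7 lookahead=$ remaining=[$]
Step 18: reduce E->E - T. Stack=[E] ptr=7 lookahead=$ remaining=[$]
Step 19: accept. Stack=[E] ptr=7 lookahead=$ remaining=[$]

Answer: 19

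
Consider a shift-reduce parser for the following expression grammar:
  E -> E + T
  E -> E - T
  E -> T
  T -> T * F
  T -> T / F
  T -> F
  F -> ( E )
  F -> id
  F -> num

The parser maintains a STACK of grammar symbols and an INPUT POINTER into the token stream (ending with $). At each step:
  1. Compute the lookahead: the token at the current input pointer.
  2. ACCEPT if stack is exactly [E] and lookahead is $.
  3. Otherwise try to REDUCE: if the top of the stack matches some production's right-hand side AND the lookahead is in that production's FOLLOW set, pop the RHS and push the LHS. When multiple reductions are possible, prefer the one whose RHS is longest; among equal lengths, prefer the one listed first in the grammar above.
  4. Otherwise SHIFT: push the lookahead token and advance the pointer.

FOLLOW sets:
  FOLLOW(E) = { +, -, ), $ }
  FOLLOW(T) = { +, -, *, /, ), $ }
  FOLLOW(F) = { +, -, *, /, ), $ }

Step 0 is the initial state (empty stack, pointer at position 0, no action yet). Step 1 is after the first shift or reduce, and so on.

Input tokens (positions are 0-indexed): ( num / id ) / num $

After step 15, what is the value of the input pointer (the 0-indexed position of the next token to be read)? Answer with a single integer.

Answer: 7

Derivation:
Step 1: shift (. Stack=[(] ptr=1 lookahead=num remaining=[num / id ) / num $]
Step 2: shift num. Stack=[( num] ptr=2 lookahead=/ remaining=[/ id ) / num $]
Step 3: reduce F->num. Stack=[( F] ptr=2 lookahead=/ remaining=[/ id ) / num $]
Step 4: reduce T->F. Stack=[( T] ptr=2 lookahead=/ remaining=[/ id ) / num $]
Step 5: shift /. Stack=[( T /] ptr=3 lookahead=id remaining=[id ) / num $]
Step 6: shift id. Stack=[( T / id] ptr=4 lookahead=) remaining=[) / num $]
Step 7: reduce F->id. Stack=[( T / F] ptr=4 lookahead=) remaining=[) / num $]
Step 8: reduce T->T / F. Stack=[( T] ptr=4 lookahead=) remaining=[) / num $]
Step 9: reduce E->T. Stack=[( E] ptr=4 lookahead=) remaining=[) / num $]
Step 10: shift ). Stack=[( E )] ptr=5 lookahead=/ remaining=[/ num $]
Step 11: reduce F->( E ). Stack=[F] ptr=5 lookahead=/ remaining=[/ num $]
Step 12: reduce T->F. Stack=[T] ptr=5 lookahead=/ remaining=[/ num $]
Step 13: shift /. Stack=[T /] ptr=6 lookahead=num remaining=[num $]
Step 14: shift num. Stack=[T / num] ptr=7 lookahead=$ remaining=[$]
Step 15: reduce F->num. Stack=[T / F] ptr=7 lookahead=$ remaining=[$]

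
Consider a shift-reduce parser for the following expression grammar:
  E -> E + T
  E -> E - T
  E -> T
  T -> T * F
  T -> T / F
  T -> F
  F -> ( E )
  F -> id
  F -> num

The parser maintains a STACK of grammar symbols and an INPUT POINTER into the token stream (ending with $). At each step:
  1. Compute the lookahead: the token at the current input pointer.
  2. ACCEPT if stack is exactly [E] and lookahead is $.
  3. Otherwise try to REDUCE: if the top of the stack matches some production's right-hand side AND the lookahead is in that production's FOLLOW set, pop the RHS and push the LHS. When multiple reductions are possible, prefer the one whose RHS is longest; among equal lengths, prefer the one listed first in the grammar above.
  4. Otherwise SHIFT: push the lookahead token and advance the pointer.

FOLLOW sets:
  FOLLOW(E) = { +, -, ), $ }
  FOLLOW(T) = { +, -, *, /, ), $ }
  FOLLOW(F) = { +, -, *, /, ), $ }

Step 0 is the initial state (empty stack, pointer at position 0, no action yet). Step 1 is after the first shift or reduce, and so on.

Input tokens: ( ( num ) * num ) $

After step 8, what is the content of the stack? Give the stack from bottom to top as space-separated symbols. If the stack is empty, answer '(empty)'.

Step 1: shift (. Stack=[(] ptr=1 lookahead=( remaining=[( num ) * num ) $]
Step 2: shift (. Stack=[( (] ptr=2 lookahead=num remaining=[num ) * num ) $]
Step 3: shift num. Stack=[( ( num] ptr=3 lookahead=) remaining=[) * num ) $]
Step 4: reduce F->num. Stack=[( ( F] ptr=3 lookahead=) remaining=[) * num ) $]
Step 5: reduce T->F. Stack=[( ( T] ptr=3 lookahead=) remaining=[) * num ) $]
Step 6: reduce E->T. Stack=[( ( E] ptr=3 lookahead=) remaining=[) * num ) $]
Step 7: shift ). Stack=[( ( E )] ptr=4 lookahead=* remaining=[* num ) $]
Step 8: reduce F->( E ). Stack=[( F] ptr=4 lookahead=* remaining=[* num ) $]

Answer: ( F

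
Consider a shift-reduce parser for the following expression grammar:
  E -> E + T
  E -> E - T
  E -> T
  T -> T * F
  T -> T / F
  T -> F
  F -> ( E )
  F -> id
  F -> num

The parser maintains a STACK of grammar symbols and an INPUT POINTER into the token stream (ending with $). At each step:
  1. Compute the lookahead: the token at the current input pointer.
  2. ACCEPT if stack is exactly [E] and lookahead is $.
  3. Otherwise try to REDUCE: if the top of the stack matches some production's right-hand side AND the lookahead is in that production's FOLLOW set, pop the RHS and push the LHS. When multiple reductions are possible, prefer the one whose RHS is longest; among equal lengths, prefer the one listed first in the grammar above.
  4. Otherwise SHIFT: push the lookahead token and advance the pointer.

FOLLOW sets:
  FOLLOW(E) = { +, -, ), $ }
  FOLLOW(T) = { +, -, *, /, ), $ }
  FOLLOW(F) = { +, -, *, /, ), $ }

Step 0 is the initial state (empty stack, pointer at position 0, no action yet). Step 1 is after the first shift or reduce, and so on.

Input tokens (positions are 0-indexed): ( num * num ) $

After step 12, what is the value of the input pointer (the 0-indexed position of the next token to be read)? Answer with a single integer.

Answer: 5

Derivation:
Step 1: shift (. Stack=[(] ptr=1 lookahead=num remaining=[num * num ) $]
Step 2: shift num. Stack=[( num] ptr=2 lookahead=* remaining=[* num ) $]
Step 3: reduce F->num. Stack=[( F] ptr=2 lookahead=* remaining=[* num ) $]
Step 4: reduce T->F. Stack=[( T] ptr=2 lookahead=* remaining=[* num ) $]
Step 5: shift *. Stack=[( T *] ptr=3 lookahead=num remaining=[num ) $]
Step 6: shift num. Stack=[( T * num] ptr=4 lookahead=) remaining=[) $]
Step 7: reduce F->num. Stack=[( T * F] ptr=4 lookahead=) remaining=[) $]
Step 8: reduce T->T * F. Stack=[( T] ptr=4 lookahead=) remaining=[) $]
Step 9: reduce E->T. Stack=[( E] ptr=4 lookahead=) remaining=[) $]
Step 10: shift ). Stack=[( E )] ptr=5 lookahead=$ remaining=[$]
Step 11: reduce F->( E ). Stack=[F] ptr=5 lookahead=$ remaining=[$]
Step 12: reduce T->F. Stack=[T] ptr=5 lookahead=$ remaining=[$]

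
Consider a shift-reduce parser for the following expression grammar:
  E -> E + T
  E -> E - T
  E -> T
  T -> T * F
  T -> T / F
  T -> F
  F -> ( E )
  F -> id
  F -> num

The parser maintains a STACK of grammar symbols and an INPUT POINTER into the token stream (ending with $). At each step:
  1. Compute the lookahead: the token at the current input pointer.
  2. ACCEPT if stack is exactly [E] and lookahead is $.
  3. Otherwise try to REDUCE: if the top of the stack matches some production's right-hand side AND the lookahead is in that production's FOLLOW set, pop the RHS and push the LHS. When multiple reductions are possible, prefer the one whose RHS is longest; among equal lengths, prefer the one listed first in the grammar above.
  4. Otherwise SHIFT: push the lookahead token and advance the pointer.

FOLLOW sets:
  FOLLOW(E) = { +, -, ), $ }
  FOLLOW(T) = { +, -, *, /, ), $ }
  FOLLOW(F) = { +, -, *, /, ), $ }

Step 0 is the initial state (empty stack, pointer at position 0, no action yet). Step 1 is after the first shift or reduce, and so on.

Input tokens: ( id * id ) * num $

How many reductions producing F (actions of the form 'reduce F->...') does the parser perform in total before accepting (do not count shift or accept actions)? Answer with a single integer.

Answer: 4

Derivation:
Step 1: shift (. Stack=[(] ptr=1 lookahead=id remaining=[id * id ) * num $]
Step 2: shift id. Stack=[( id] ptr=2 lookahead=* remaining=[* id ) * num $]
Step 3: reduce F->id. Stack=[( F] ptr=2 lookahead=* remaining=[* id ) * num $]
Step 4: reduce T->F. Stack=[( T] ptr=2 lookahead=* remaining=[* id ) * num $]
Step 5: shift *. Stack=[( T *] ptr=3 lookahead=id remaining=[id ) * num $]
Step 6: shift id. Stack=[( T * id] ptr=4 lookahead=) remaining=[) * num $]
Step 7: reduce F->id. Stack=[( T * F] ptr=4 lookahead=) remaining=[) * num $]
Step 8: reduce T->T * F. Stack=[( T] ptr=4 lookahead=) remaining=[) * num $]
Step 9: reduce E->T. Stack=[( E] ptr=4 lookahead=) remaining=[) * num $]
Step 10: shift ). Stack=[( E )] ptr=5 lookahead=* remaining=[* num $]
Step 11: reduce F->( E ). Stack=[F] ptr=5 lookahead=* remaining=[* num $]
Step 12: reduce T->F. Stack=[T] ptr=5 lookahead=* remaining=[* num $]
Step 13: shift *. Stack=[T *] ptr=6 lookahead=num remaining=[num $]
Step 14: shift num. Stack=[T * num] ptr=7 lookahead=$ remaining=[$]
Step 15: reduce F->num. Stack=[T * F] ptr=7 lookahead=$ remaining=[$]
Step 16: reduce T->T * F. Stack=[T] ptr=7 lookahead=$ remaining=[$]
Step 17: reduce E->T. Stack=[E] ptr=7 lookahead=$ remaining=[$]
Step 18: accept. Stack=[E] ptr=7 lookahead=$ remaining=[$]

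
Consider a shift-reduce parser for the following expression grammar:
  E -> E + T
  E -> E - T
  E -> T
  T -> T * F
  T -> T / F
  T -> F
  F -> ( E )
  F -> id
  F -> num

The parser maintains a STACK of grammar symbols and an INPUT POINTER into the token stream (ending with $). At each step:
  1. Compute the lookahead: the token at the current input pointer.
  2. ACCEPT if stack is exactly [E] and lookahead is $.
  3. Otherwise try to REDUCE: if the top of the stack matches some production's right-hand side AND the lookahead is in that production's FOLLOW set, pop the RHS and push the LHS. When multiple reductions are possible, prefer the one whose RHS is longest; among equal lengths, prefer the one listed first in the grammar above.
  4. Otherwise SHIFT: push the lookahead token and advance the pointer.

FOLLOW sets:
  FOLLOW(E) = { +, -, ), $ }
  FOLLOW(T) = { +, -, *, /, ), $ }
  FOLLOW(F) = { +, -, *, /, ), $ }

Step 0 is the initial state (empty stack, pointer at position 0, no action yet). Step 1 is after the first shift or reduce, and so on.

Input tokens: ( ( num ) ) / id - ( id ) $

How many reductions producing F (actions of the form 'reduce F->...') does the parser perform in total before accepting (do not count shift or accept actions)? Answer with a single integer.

Answer: 6

Derivation:
Step 1: shift (. Stack=[(] ptr=1 lookahead=( remaining=[( num ) ) / id - ( id ) $]
Step 2: shift (. Stack=[( (] ptr=2 lookahead=num remaining=[num ) ) / id - ( id ) $]
Step 3: shift num. Stack=[( ( num] ptr=3 lookahead=) remaining=[) ) / id - ( id ) $]
Step 4: reduce F->num. Stack=[( ( F] ptr=3 lookahead=) remaining=[) ) / id - ( id ) $]
Step 5: reduce T->F. Stack=[( ( T] ptr=3 lookahead=) remaining=[) ) / id - ( id ) $]
Step 6: reduce E->T. Stack=[( ( E] ptr=3 lookahead=) remaining=[) ) / id - ( id ) $]
Step 7: shift ). Stack=[( ( E )] ptr=4 lookahead=) remaining=[) / id - ( id ) $]
Step 8: reduce F->( E ). Stack=[( F] ptr=4 lookahead=) remaining=[) / id - ( id ) $]
Step 9: reduce T->F. Stack=[( T] ptr=4 lookahead=) remaining=[) / id - ( id ) $]
Step 10: reduce E->T. Stack=[( E] ptr=4 lookahead=) remaining=[) / id - ( id ) $]
Step 11: shift ). Stack=[( E )] ptr=5 lookahead=/ remaining=[/ id - ( id ) $]
Step 12: reduce F->( E ). Stack=[F] ptr=5 lookahead=/ remaining=[/ id - ( id ) $]
Step 13: reduce T->F. Stack=[T] ptr=5 lookahead=/ remaining=[/ id - ( id ) $]
Step 14: shift /. Stack=[T /] ptr=6 lookahead=id remaining=[id - ( id ) $]
Step 15: shift id. Stack=[T / id] ptr=7 lookahead=- remaining=[- ( id ) $]
Step 16: reduce F->id. Stack=[T / F] ptr=7 lookahead=- remaining=[- ( id ) $]
Step 17: reduce T->T / F. Stack=[T] ptr=7 lookahead=- remaining=[- ( id ) $]
Step 18: reduce E->T. Stack=[E] ptr=7 lookahead=- remaining=[- ( id ) $]
Step 19: shift -. Stack=[E -] ptr=8 lookahead=( remaining=[( id ) $]
Step 20: shift (. Stack=[E - (] ptr=9 lookahead=id remaining=[id ) $]
Step 21: shift id. Stack=[E - ( id] ptr=10 lookahead=) remaining=[) $]
Step 22: reduce F->id. Stack=[E - ( F] ptr=10 lookahead=) remaining=[) $]
Step 23: reduce T->F. Stack=[E - ( T] ptr=10 lookahead=) remaining=[) $]
Step 24: reduce E->T. Stack=[E - ( E] ptr=10 lookahead=) remaining=[) $]
Step 25: shift ). Stack=[E - ( E )] ptr=11 lookahead=$ remaining=[$]
Step 26: reduce F->( E ). Stack=[E - F] ptr=11 lookahead=$ remaining=[$]
Step 27: reduce T->F. Stack=[E - T] ptr=11 lookahead=$ remaining=[$]
Step 28: reduce E->E - T. Stack=[E] ptr=11 lookahead=$ remaining=[$]
Step 29: accept. Stack=[E] ptr=11 lookahead=$ remaining=[$]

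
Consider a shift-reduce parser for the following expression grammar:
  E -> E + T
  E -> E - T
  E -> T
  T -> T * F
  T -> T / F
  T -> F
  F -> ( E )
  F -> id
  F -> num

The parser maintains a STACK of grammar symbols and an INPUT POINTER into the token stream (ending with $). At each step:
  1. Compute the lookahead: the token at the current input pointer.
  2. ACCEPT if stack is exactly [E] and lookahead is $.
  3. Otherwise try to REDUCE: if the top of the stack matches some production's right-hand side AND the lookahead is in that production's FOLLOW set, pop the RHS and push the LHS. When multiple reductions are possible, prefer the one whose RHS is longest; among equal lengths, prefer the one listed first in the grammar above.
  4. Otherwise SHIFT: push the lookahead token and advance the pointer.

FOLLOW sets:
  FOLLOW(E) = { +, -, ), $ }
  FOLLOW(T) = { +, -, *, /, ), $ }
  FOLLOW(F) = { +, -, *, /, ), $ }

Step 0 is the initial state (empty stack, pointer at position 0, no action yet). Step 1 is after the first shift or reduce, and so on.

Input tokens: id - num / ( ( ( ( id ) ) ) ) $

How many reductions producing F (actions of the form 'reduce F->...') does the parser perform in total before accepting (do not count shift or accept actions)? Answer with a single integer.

Step 1: shift id. Stack=[id] ptr=1 lookahead=- remaining=[- num / ( ( ( ( id ) ) ) ) $]
Step 2: reduce F->id. Stack=[F] ptr=1 lookahead=- remaining=[- num / ( ( ( ( id ) ) ) ) $]
Step 3: reduce T->F. Stack=[T] ptr=1 lookahead=- remaining=[- num / ( ( ( ( id ) ) ) ) $]
Step 4: reduce E->T. Stack=[E] ptr=1 lookahead=- remaining=[- num / ( ( ( ( id ) ) ) ) $]
Step 5: shift -. Stack=[E -] ptr=2 lookahead=num remaining=[num / ( ( ( ( id ) ) ) ) $]
Step 6: shift num. Stack=[E - num] ptr=3 lookahead=/ remaining=[/ ( ( ( ( id ) ) ) ) $]
Step 7: reduce F->num. Stack=[E - F] ptr=3 lookahead=/ remaining=[/ ( ( ( ( id ) ) ) ) $]
Step 8: reduce T->F. Stack=[E - T] ptr=3 lookahead=/ remaining=[/ ( ( ( ( id ) ) ) ) $]
Step 9: shift /. Stack=[E - T /] ptr=4 lookahead=( remaining=[( ( ( ( id ) ) ) ) $]
Step 10: shift (. Stack=[E - T / (] ptr=5 lookahead=( remaining=[( ( ( id ) ) ) ) $]
Step 11: shift (. Stack=[E - T / ( (] ptr=6 lookahead=( remaining=[( ( id ) ) ) ) $]
Step 12: shift (. Stack=[E - T / ( ( (] ptr=7 lookahead=( remaining=[( id ) ) ) ) $]
Step 13: shift (. Stack=[E - T / ( ( ( (] ptr=8 lookahead=id remaining=[id ) ) ) ) $]
Step 14: shift id. Stack=[E - T / ( ( ( ( id] ptr=9 lookahead=) remaining=[) ) ) ) $]
Step 15: reduce F->id. Stack=[E - T / ( ( ( ( F] ptr=9 lookahead=) remaining=[) ) ) ) $]
Step 16: reduce T->F. Stack=[E - T / ( ( ( ( T] ptr=9 lookahead=) remaining=[) ) ) ) $]
Step 17: reduce E->T. Stack=[E - T / ( ( ( ( E] ptr=9 lookahead=) remaining=[) ) ) ) $]
Step 18: shift ). Stack=[E - T / ( ( ( ( E )] ptr=10 lookahead=) remaining=[) ) ) $]
Step 19: reduce F->( E ). Stack=[E - T / ( ( ( F] ptr=10 lookahead=) remaining=[) ) ) $]
Step 20: reduce T->F. Stack=[E - T / ( ( ( T] ptr=10 lookahead=) remaining=[) ) ) $]
Step 21: reduce E->T. Stack=[E - T / ( ( ( E] ptr=10 lookahead=) remaining=[) ) ) $]
Step 22: shift ). Stack=[E - T / ( ( ( E )] ptr=11 lookahead=) remaining=[) ) $]
Step 23: reduce F->( E ). Stack=[E - T / ( ( F] ptr=11 lookahead=) remaining=[) ) $]
Step 24: reduce T->F. Stack=[E - T / ( ( T] ptr=11 lookahead=) remaining=[) ) $]
Step 25: reduce E->T. Stack=[E - T / ( ( E] ptr=11 lookahead=) remaining=[) ) $]
Step 26: shift ). Stack=[E - T / ( ( E )] ptr=12 lookahead=) remaining=[) $]
Step 27: reduce F->( E ). Stack=[E - T / ( F] ptr=12 lookahead=) remaining=[) $]
Step 28: reduce T->F. Stack=[E - T / ( T] ptr=12 lookahead=) remaining=[) $]
Step 29: reduce E->T. Stack=[E - T / ( E] ptr=12 lookahead=) remaining=[) $]
Step 30: shift ). Stack=[E - T / ( E )] ptr=13 lookahead=$ remaining=[$]
Step 31: reduce F->( E ). Stack=[E - T / F] ptr=13 lookahead=$ remaining=[$]
Step 32: reduce T->T / F. Stack=[E - T] ptr=13 lookahead=$ remaining=[$]
Step 33: reduce E->E - T. Stack=[E] ptr=13 lookahead=$ remaining=[$]
Step 34: accept. Stack=[E] ptr=13 lookahead=$ remaining=[$]

Answer: 7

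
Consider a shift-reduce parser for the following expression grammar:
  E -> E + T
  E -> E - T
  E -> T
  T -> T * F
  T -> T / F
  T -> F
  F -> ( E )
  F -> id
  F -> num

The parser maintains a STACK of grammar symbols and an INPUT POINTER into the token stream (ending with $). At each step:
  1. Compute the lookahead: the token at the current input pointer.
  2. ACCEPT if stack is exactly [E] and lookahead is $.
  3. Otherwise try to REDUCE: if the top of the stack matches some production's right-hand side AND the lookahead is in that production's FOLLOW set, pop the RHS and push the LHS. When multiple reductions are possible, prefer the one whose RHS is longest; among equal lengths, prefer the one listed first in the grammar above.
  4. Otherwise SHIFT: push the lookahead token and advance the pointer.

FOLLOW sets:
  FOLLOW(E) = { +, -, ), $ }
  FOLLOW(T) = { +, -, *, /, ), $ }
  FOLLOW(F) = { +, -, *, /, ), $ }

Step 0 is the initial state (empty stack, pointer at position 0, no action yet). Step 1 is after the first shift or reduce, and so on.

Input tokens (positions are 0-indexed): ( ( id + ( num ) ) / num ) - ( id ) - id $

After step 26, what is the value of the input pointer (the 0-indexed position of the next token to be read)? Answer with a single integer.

Answer: 11

Derivation:
Step 1: shift (. Stack=[(] ptr=1 lookahead=( remaining=[( id + ( num ) ) / num ) - ( id ) - id $]
Step 2: shift (. Stack=[( (] ptr=2 lookahead=id remaining=[id + ( num ) ) / num ) - ( id ) - id $]
Step 3: shift id. Stack=[( ( id] ptr=3 lookahead=+ remaining=[+ ( num ) ) / num ) - ( id ) - id $]
Step 4: reduce F->id. Stack=[( ( F] ptr=3 lookahead=+ remaining=[+ ( num ) ) / num ) - ( id ) - id $]
Step 5: reduce T->F. Stack=[( ( T] ptr=3 lookahead=+ remaining=[+ ( num ) ) / num ) - ( id ) - id $]
Step 6: reduce E->T. Stack=[( ( E] ptr=3 lookahead=+ remaining=[+ ( num ) ) / num ) - ( id ) - id $]
Step 7: shift +. Stack=[( ( E +] ptr=4 lookahead=( remaining=[( num ) ) / num ) - ( id ) - id $]
Step 8: shift (. Stack=[( ( E + (] ptr=5 lookahead=num remaining=[num ) ) / num ) - ( id ) - id $]
Step 9: shift num. Stack=[( ( E + ( num] ptr=6 lookahead=) remaining=[) ) / num ) - ( id ) - id $]
Step 10: reduce F->num. Stack=[( ( E + ( F] ptr=6 lookahead=) remaining=[) ) / num ) - ( id ) - id $]
Step 11: reduce T->F. Stack=[( ( E + ( T] ptr=6 lookahead=) remaining=[) ) / num ) - ( id ) - id $]
Step 12: reduce E->T. Stack=[( ( E + ( E] ptr=6 lookahead=) remaining=[) ) / num ) - ( id ) - id $]
Step 13: shift ). Stack=[( ( E + ( E )] ptr=7 lookahead=) remaining=[) / num ) - ( id ) - id $]
Step 14: reduce F->( E ). Stack=[( ( E + F] ptr=7 lookahead=) remaining=[) / num ) - ( id ) - id $]
Step 15: reduce T->F. Stack=[( ( E + T] ptr=7 lookahead=) remaining=[) / num ) - ( id ) - id $]
Step 16: reduce E->E + T. Stack=[( ( E] ptr=7 lookahead=) remaining=[) / num ) - ( id ) - id $]
Step 17: shift ). Stack=[( ( E )] ptr=8 lookahead=/ remaining=[/ num ) - ( id ) - id $]
Step 18: reduce F->( E ). Stack=[( F] ptr=8 lookahead=/ remaining=[/ num ) - ( id ) - id $]
Step 19: reduce T->F. Stack=[( T] ptr=8 lookahead=/ remaining=[/ num ) - ( id ) - id $]
Step 20: shift /. Stack=[( T /] ptr=9 lookahead=num remaining=[num ) - ( id ) - id $]
Step 21: shift num. Stack=[( T / num] ptr=10 lookahead=) remaining=[) - ( id ) - id $]
Step 22: reduce F->num. Stack=[( T / F] ptr=10 lookahead=) remaining=[) - ( id ) - id $]
Step 23: reduce T->T / F. Stack=[( T] ptr=10 lookahead=) remaining=[) - ( id ) - id $]
Step 24: reduce E->T. Stack=[( E] ptr=10 lookahead=) remaining=[) - ( id ) - id $]
Step 25: shift ). Stack=[( E )] ptr=11 lookahead=- remaining=[- ( id ) - id $]
Step 26: reduce F->( E ). Stack=[F] ptr=11 lookahead=- remaining=[- ( id ) - id $]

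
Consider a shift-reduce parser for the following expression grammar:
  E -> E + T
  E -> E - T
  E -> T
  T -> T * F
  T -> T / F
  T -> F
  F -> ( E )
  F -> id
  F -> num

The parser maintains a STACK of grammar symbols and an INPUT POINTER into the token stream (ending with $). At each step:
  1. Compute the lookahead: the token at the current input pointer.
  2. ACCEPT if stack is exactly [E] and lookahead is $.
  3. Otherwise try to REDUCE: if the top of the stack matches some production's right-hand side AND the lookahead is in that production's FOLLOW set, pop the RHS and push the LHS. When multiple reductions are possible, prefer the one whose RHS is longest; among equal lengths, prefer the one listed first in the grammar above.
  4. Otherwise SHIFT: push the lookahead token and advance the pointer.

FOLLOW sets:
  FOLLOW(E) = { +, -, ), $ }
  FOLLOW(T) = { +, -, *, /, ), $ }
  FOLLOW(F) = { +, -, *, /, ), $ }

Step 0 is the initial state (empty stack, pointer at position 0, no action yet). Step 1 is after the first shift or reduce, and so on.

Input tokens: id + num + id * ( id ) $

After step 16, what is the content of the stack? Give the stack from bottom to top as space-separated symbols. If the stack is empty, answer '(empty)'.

Answer: E + T * ( id

Derivation:
Step 1: shift id. Stack=[id] ptr=1 lookahead=+ remaining=[+ num + id * ( id ) $]
Step 2: reduce F->id. Stack=[F] ptr=1 lookahead=+ remaining=[+ num + id * ( id ) $]
Step 3: reduce T->F. Stack=[T] ptr=1 lookahead=+ remaining=[+ num + id * ( id ) $]
Step 4: reduce E->T. Stack=[E] ptr=1 lookahead=+ remaining=[+ num + id * ( id ) $]
Step 5: shift +. Stack=[E +] ptr=2 lookahead=num remaining=[num + id * ( id ) $]
Step 6: shift num. Stack=[E + num] ptr=3 lookahead=+ remaining=[+ id * ( id ) $]
Step 7: reduce F->num. Stack=[E + F] ptr=3 lookahead=+ remaining=[+ id * ( id ) $]
Step 8: reduce T->F. Stack=[E + T] ptr=3 lookahead=+ remaining=[+ id * ( id ) $]
Step 9: reduce E->E + T. Stack=[E] ptr=3 lookahead=+ remaining=[+ id * ( id ) $]
Step 10: shift +. Stack=[E +] ptr=4 lookahead=id remaining=[id * ( id ) $]
Step 11: shift id. Stack=[E + id] ptr=5 lookahead=* remaining=[* ( id ) $]
Step 12: reduce F->id. Stack=[E + F] ptr=5 lookahead=* remaining=[* ( id ) $]
Step 13: reduce T->F. Stack=[E + T] ptr=5 lookahead=* remaining=[* ( id ) $]
Step 14: shift *. Stack=[E + T *] ptr=6 lookahead=( remaining=[( id ) $]
Step 15: shift (. Stack=[E + T * (] ptr=7 lookahead=id remaining=[id ) $]
Step 16: shift id. Stack=[E + T * ( id] ptr=8 lookahead=) remaining=[) $]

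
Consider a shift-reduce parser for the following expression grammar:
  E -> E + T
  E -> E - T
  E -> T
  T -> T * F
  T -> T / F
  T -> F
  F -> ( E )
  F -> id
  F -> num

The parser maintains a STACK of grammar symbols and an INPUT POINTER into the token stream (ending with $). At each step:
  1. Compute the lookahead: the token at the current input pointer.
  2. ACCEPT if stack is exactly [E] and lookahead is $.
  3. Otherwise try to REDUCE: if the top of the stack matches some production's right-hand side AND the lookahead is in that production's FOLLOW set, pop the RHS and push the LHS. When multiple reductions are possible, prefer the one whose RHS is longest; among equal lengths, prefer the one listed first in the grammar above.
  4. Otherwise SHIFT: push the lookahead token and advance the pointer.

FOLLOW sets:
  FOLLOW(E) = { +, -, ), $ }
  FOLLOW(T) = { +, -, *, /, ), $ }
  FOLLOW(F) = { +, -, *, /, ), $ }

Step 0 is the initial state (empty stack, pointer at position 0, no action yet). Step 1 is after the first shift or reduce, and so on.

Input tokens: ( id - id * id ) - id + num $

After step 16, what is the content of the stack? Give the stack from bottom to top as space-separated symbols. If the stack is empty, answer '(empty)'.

Answer: F

Derivation:
Step 1: shift (. Stack=[(] ptr=1 lookahead=id remaining=[id - id * id ) - id + num $]
Step 2: shift id. Stack=[( id] ptr=2 lookahead=- remaining=[- id * id ) - id + num $]
Step 3: reduce F->id. Stack=[( F] ptr=2 lookahead=- remaining=[- id * id ) - id + num $]
Step 4: reduce T->F. Stack=[( T] ptr=2 lookahead=- remaining=[- id * id ) - id + num $]
Step 5: reduce E->T. Stack=[( E] ptr=2 lookahead=- remaining=[- id * id ) - id + num $]
Step 6: shift -. Stack=[( E -] ptr=3 lookahead=id remaining=[id * id ) - id + num $]
Step 7: shift id. Stack=[( E - id] ptr=4 lookahead=* remaining=[* id ) - id + num $]
Step 8: reduce F->id. Stack=[( E - F] ptr=4 lookahead=* remaining=[* id ) - id + num $]
Step 9: reduce T->F. Stack=[( E - T] ptr=4 lookahead=* remaining=[* id ) - id + num $]
Step 10: shift *. Stack=[( E - T *] ptr=5 lookahead=id remaining=[id ) - id + num $]
Step 11: shift id. Stack=[( E - T * id] ptr=6 lookahead=) remaining=[) - id + num $]
Step 12: reduce F->id. Stack=[( E - T * F] ptr=6 lookahead=) remaining=[) - id + num $]
Step 13: reduce T->T * F. Stack=[( E - T] ptr=6 lookahead=) remaining=[) - id + num $]
Step 14: reduce E->E - T. Stack=[( E] ptr=6 lookahead=) remaining=[) - id + num $]
Step 15: shift ). Stack=[( E )] ptr=7 lookahead=- remaining=[- id + num $]
Step 16: reduce F->( E ). Stack=[F] ptr=7 lookahead=- remaining=[- id + num $]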